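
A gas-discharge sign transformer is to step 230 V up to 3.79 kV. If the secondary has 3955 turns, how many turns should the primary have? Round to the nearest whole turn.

N_p = 240 turns

N_p/N_s = V_p/V_s, so N_p = 3955 × 230/3790 = 240.0 ≈ 240 turns.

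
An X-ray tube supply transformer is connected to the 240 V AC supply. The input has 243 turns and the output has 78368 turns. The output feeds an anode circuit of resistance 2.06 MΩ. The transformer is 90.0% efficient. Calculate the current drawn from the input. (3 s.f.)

V_out = 240 × 78368/243 = 77400 V.
I_out = V_out/R = 77400/(2.06×10^6) = 0.037573 A.
P_out = V_out I_out = 77400 × 0.037573 = 2908.2 W.
P_in = P_out/η = 2908.2/0.900 = 3231.3 W.
I_in = P_in/V_in = 3231.3/240 = 13.5 A.

I_in ≈ 13.5 A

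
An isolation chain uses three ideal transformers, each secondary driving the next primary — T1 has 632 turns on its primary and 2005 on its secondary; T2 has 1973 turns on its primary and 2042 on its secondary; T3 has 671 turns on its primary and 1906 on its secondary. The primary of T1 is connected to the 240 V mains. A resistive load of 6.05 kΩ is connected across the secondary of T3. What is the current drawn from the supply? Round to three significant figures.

After T1: V = 240.00 × 2005/632 = 761.39 V.
After T2: V = 761.39 × 2042/1973 = 788.02 V.
After T3: V = 788.02 × 1906/671 = 2238.4 V.
I_load = 2238.4/6050 = 0.36998 A, so P_out = 2238.4 × 0.36998 = 828.17 W.
All ideal ⇒ P_in = P_out, so I_supply = 828.17/240 = 3.45 A.

I_supply ≈ 3.45 A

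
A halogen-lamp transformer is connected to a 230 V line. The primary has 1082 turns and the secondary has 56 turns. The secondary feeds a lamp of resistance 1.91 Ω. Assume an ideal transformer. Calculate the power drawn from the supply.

V_s = V_p × N_s/N_p = 230 × 56/1082 = 11.904 V.
I_s = V_s/R = 11.904/1.91 = 6.2324 A.
I_p = I_s × N_s/N_p = 6.2324 × 56/1082 = 0.32256 A.
P = V_p I_p = 230 × 0.32256 = 74.2 W.

P ≈ 74.2 W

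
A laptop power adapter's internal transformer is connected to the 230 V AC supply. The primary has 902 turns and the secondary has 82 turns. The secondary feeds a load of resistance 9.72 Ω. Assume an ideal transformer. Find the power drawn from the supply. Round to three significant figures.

P ≈ 45.0 W

V_s = V_p × N_s/N_p = 230 × 82/902 = 20.909 V.
I_s = V_s/R = 20.909/9.72 = 2.1511 A.
I_p = I_s × N_s/N_p = 2.1511 × 82/902 = 0.19556 A.
P = V_p I_p = 230 × 0.19556 = 45.0 W.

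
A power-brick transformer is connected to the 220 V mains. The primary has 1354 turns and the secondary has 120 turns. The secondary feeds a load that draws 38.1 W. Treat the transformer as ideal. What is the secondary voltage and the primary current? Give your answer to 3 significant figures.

V_s ≈ 19.5 V, I_p ≈ 0.173 A

V_s = V_p × N_s/N_p = 220 × 120/1354 = 19.498 V.
I_s = P/V_s = 38.1/19.498 = 1.9541 A.
I_p = I_s × N_s/N_p = 1.9541 × 120/1354 = 0.173 A.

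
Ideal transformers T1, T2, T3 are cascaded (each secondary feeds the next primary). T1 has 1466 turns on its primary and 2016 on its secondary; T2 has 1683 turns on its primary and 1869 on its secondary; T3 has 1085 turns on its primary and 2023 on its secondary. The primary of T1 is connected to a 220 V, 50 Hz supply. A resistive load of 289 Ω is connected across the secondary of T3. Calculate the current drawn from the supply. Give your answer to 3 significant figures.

I_supply ≈ 6.17 A

After T1: V = 220.00 × 2016/1466 = 302.54 V.
After T2: V = 302.54 × 1869/1683 = 335.97 V.
After T3: V = 335.97 × 2023/1085 = 626.43 V.
I_load = 626.43/289 = 2.1676 A, so P_out = 626.43 × 2.1676 = 1357.8 W.
All ideal ⇒ P_in = P_out, so I_supply = 1357.8/220 = 6.17 A.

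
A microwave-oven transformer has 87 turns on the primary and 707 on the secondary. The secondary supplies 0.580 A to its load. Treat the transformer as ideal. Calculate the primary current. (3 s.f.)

I_p ≈ 4.71 A

For an ideal transformer I_p/I_s = N_s/N_p, so I_p = 0.580 × 707/87 = 4.71 A.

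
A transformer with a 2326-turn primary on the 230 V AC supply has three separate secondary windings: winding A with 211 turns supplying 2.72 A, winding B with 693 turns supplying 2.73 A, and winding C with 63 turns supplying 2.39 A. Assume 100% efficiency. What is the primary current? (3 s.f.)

V_A = 230 × 211/2326 = 20.864 V; V_B = 230 × 693/2326 = 68.525 V; V_C = 230 × 63/2326 = 6.2296 V.
P_out = V_A I_A + V_B I_B + V_C I_C = 20.864×2.72 + 68.525×2.73 + 6.2296×2.39 = 56.750 + 187.07 + 14.889 = 258.71 W.
Ideal ⇒ P_in = P_out, so I_p = P_out/V_p = 258.71/230 = 1.12 A.

I_p ≈ 1.12 A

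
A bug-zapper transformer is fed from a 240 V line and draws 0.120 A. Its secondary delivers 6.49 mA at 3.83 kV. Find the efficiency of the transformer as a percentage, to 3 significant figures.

P_in = 240 × 0.120 = 28.8000 W.
P_out = 3830 × 0.00649 = 24.8567 W.
η = P_out/P_in = 24.8567/28.8000 = 0.863.

η ≈ 86.3%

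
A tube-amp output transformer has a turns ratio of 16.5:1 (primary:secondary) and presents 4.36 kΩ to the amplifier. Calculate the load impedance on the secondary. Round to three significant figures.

Z_s ≈ 16.0 Ω

Z_s = Z_p/(N_p/N_s)² = 4360/16.5² = 16.0 Ω.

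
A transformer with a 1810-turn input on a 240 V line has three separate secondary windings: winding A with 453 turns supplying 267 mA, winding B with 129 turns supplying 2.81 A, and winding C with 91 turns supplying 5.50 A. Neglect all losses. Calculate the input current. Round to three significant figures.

I_in ≈ 0.544 A

V_A = 240 × 453/1810 = 60.066 V; V_B = 240 × 129/1810 = 17.105 V; V_C = 240 × 91/1810 = 12.066 V.
P_out = V_A I_A + V_B I_B + V_C I_C = 60.066×0.267 + 17.105×2.81 + 12.066×5.50 = 16.038 + 48.065 + 66.365 = 130.47 W.
Ideal ⇒ P_in = P_out, so I_in = P_out/V_in = 130.47/240 = 0.544 A.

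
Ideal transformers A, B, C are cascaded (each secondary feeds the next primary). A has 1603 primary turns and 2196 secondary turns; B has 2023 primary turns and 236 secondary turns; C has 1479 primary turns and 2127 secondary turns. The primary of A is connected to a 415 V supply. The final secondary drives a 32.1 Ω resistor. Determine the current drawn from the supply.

Secondary of A: V = 415.00 × 2196/1603 = 568.52 V.
Secondary of B: V = 568.52 × 236/2023 = 66.323 V.
Secondary of C: V = 66.323 × 2127/1479 = 95.381 V.
I_load = 95.381/32.1 = 2.9714 A, so P_out = 95.381 × 2.9714 = 283.41 W.
All ideal ⇒ P_in = P_out, so I_supply = 283.41/415 = 0.683 A.

I_supply ≈ 0.683 A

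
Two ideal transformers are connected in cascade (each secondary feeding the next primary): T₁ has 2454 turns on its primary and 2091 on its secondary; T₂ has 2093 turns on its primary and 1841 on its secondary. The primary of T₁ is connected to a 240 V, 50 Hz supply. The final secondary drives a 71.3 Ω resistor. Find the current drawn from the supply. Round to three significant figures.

I_supply ≈ 1.89 A

Secondary of T₁: V = 240.00 × 2091/2454 = 204.50 V.
Secondary of T₂: V = 204.50 × 1841/2093 = 179.88 V.
I_load = 179.88/71.3 = 2.5228 A, so P_out = 179.88 × 2.5228 = 453.80 W.
All ideal ⇒ P_in = P_out, so I_supply = 453.80/240 = 1.89 A.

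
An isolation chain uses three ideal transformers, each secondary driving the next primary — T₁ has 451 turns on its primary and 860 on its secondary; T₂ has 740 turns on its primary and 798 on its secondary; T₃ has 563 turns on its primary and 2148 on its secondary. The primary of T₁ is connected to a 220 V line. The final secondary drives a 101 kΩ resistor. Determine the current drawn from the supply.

Secondary of T₁: V = 220.00 × 860/451 = 419.51 V.
Secondary of T₂: V = 419.51 × 798/740 = 452.39 V.
Secondary of T₃: V = 452.39 × 2148/563 = 1726.0 V.
I_load = 1726.0/101000 = 0.017089 A, so P_out = 1726.0 × 0.017089 = 29.496 W.
All ideal ⇒ P_in = P_out, so I_supply = 29.496/220 = 0.134 A.

I_supply ≈ 0.134 A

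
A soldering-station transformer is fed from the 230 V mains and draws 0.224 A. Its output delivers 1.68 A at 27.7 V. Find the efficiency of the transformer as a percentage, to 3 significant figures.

η ≈ 90.3%

P_in = 230 × 0.224 = 51.5200 W.
P_out = 27.7 × 1.68 = 46.5360 W.
η = P_out/P_in = 46.5360/51.5200 = 0.903.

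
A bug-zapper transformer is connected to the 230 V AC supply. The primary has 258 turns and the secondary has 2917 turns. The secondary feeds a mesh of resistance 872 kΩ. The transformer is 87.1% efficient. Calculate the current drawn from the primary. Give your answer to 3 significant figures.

I_p ≈ 0.0387 A

V_s = 230 × 2917/258 = 2600.4 V.
I_s = V_s/R = 2600.4/872000 = 0.0029821 A.
P_out = V_s I_s = 2600.4 × 0.0029821 = 7.7548 W.
P_in = P_out/η = 7.7548/0.871 = 8.9034 W.
I_p = P_in/V_p = 8.9034/230 = 0.0387 A.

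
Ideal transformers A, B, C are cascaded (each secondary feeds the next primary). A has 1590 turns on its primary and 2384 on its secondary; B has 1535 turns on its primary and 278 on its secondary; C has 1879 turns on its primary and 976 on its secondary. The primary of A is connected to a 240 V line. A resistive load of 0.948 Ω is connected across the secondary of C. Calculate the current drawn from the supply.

I_supply ≈ 5.04 A

After A: V = 240.00 × 2384/1590 = 359.85 V.
After B: V = 359.85 × 278/1535 = 65.171 V.
After C: V = 65.171 × 976/1879 = 33.852 V.
I_load = 33.852/0.948 = 35.708 A, so P_out = 33.852 × 35.708 = 1208.8 W.
All ideal ⇒ P_in = P_out, so I_supply = 1208.8/240 = 5.04 A.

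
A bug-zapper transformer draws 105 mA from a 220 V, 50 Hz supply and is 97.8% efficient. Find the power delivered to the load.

P_out ≈ 22.6 W

P_in = V_p I_p = 220 × 0.105 = 23.100 W.
P_out = η P_in = 0.978 × 23.100 = 22.6 W.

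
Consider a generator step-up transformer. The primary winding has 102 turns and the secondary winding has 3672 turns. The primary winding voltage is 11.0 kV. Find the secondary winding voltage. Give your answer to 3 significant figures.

V_s ≈ 396000 V

V_s/V_p = N_s/N_p, so V_s = 11000 × 3672/102 = 396000 V.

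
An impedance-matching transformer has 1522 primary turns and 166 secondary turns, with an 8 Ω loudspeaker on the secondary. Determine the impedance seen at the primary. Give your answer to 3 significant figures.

Z_p = (N_p/N_s)² × Z_s = (1522/166)² × 8 = 673 Ω.

Z_p ≈ 673 Ω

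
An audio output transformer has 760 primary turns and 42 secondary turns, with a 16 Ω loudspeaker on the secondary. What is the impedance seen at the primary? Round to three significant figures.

Z_p = (N_p/N_s)² × Z_s = (760/42)² × 16 = 5240 Ω.

Z_p ≈ 5240 Ω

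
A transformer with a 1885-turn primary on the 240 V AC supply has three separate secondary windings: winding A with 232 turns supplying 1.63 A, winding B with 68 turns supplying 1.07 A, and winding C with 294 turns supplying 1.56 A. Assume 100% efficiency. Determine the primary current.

I_p ≈ 0.483 A

V_A = 240 × 232/1885 = 29.538 V; V_B = 240 × 68/1885 = 8.6578 V; V_C = 240 × 294/1885 = 37.432 V.
P_out = V_A I_A + V_B I_B + V_C I_C = 29.538×1.63 + 8.6578×1.07 + 37.432×1.56 = 48.148 + 9.2639 + 58.394 = 115.81 W.
Ideal ⇒ P_in = P_out, so I_p = P_out/V_p = 115.81/240 = 0.483 A.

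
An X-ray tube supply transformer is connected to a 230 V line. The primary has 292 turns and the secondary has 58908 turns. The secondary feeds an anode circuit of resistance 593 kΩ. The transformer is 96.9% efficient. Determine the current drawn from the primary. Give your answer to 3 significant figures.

I_p ≈ 16.3 A

V_s = 230 × 58908/292 = 46400 V.
I_s = V_s/R = 46400/593000 = 0.078246 A.
P_out = V_s I_s = 46400 × 0.078246 = 3630.6 W.
P_in = P_out/η = 3630.6/0.969 = 3746.8 W.
I_p = P_in/V_p = 3746.8/230 = 16.3 A.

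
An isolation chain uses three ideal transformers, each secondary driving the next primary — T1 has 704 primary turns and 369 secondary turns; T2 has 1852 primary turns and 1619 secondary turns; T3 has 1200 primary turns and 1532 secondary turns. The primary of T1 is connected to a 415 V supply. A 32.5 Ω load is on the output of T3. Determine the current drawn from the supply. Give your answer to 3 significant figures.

I_supply ≈ 4.37 A

After T1: V = 415.00 × 369/704 = 217.52 V.
After T2: V = 217.52 × 1619/1852 = 190.15 V.
After T3: V = 190.15 × 1532/1200 = 242.76 V.
I_load = 242.76/32.5 = 7.4697 A, so P_out = 242.76 × 7.4697 = 1813.4 W.
All ideal ⇒ P_in = P_out, so I_supply = 1813.4/415 = 4.37 A.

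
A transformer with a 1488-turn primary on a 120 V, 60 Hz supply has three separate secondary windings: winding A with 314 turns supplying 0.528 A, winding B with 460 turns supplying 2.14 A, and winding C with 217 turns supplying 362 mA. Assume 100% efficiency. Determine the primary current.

V_A = 120 × 314/1488 = 25.323 V; V_B = 120 × 460/1488 = 37.097 V; V_C = 120 × 217/1488 = 17.500 V.
P_out = V_A I_A + V_B I_B + V_C I_C = 25.323×0.528 + 37.097×2.14 + 17.500×0.362 = 13.370 + 79.387 + 6.3350 = 99.092 W.
Ideal ⇒ P_in = P_out, so I_p = P_out/V_p = 99.092/120 = 0.826 A.

I_p ≈ 0.826 A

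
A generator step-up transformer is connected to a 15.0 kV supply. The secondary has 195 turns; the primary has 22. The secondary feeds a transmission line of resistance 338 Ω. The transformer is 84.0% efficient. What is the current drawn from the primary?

I_p ≈ 4150 A

V_s = 15000 × 195/22 = 132950 V.
I_s = V_s/R = 132950/338 = 393.36 A.
P_out = V_s I_s = 132950 × 393.36 = 5.2299×10^7 W.
P_in = P_out/η = 5.2299×10^7/0.840 = 6.2260×10^7 W.
I_p = P_in/V_p = 6.2260×10^7/15000 = 4150 A.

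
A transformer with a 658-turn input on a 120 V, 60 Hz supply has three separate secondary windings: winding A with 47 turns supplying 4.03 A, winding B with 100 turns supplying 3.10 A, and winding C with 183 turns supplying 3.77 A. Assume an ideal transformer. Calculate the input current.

V_A = 120 × 47/658 = 8.5714 V; V_B = 120 × 100/658 = 18.237 V; V_C = 120 × 183/658 = 33.374 V.
P_out = V_A I_A + V_B I_B + V_C I_C = 8.5714×4.03 + 18.237×3.10 + 33.374×3.77 = 34.543 + 56.535 + 125.82 = 216.90 W.
Ideal ⇒ P_in = P_out, so I_in = P_out/V_in = 216.90/120 = 1.81 A.

I_in ≈ 1.81 A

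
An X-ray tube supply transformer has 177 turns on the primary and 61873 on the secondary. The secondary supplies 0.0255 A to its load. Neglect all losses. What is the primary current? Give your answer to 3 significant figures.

I_p ≈ 8.91 A

For an ideal transformer I_p/I_s = N_s/N_p, so I_p = 0.0255 × 61873/177 = 8.91 A.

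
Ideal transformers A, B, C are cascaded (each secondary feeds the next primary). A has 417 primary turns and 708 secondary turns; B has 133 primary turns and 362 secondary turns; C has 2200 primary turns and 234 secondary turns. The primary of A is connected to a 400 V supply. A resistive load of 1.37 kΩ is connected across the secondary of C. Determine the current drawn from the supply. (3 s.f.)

I_supply ≈ 0.0705 A

Secondary of A: V = 400.00 × 708/417 = 679.14 V.
Secondary of B: V = 679.14 × 362/133 = 1848.5 V.
Secondary of C: V = 1848.5 × 234/2200 = 196.61 V.
I_load = 196.61/1370 = 0.14351 A, so P_out = 196.61 × 0.14351 = 28.216 W.
All ideal ⇒ P_in = P_out, so I_supply = 28.216/400 = 0.0705 A.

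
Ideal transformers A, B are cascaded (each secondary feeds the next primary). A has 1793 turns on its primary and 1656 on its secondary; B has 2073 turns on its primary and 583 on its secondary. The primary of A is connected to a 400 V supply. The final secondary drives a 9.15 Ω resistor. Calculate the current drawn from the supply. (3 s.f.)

Secondary of A: V = 400.00 × 1656/1793 = 369.44 V.
Secondary of B: V = 369.44 × 583/2073 = 103.90 V.
I_load = 103.90/9.15 = 11.355 A, so P_out = 103.90 × 11.355 = 1179.8 W.
All ideal ⇒ P_in = P_out, so I_supply = 1179.8/400 = 2.95 A.

I_supply ≈ 2.95 A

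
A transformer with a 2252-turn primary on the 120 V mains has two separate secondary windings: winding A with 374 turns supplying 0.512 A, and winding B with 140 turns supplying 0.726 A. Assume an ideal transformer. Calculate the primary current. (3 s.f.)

V_A = 120 × 374/2252 = 19.929 V; V_B = 120 × 140/2252 = 7.4600 V.
P_out = V_A I_A + V_B I_B = 19.929×0.512 + 7.4600×0.726 = 10.204 + 5.4160 = 15.620 W.
Ideal ⇒ P_in = P_out, so I_p = P_out/V_p = 15.620/120 = 0.130 A.

I_p ≈ 0.130 A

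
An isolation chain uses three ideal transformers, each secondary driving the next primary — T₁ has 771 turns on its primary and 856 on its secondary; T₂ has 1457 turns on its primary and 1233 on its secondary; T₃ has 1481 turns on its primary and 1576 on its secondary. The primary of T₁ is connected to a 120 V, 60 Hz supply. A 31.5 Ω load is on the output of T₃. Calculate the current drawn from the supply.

After T₁: V = 120.00 × 856/771 = 133.23 V.
After T₂: V = 133.23 × 1233/1457 = 112.75 V.
After T₃: V = 112.75 × 1576/1481 = 119.98 V.
I_load = 119.98/31.5 = 3.8089 A, so P_out = 119.98 × 3.8089 = 456.98 W.
All ideal ⇒ P_in = P_out, so I_supply = 456.98/120 = 3.81 A.

I_supply ≈ 3.81 A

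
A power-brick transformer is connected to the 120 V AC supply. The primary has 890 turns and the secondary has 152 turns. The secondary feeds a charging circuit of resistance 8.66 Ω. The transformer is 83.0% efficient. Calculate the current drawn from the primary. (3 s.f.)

I_p ≈ 0.487 A

V_s = 120 × 152/890 = 20.494 V.
I_s = V_s/R = 20.494/8.66 = 2.3666 A.
P_out = V_s I_s = 20.494 × 2.3666 = 48.501 W.
P_in = P_out/η = 48.501/0.830 = 58.435 W.
I_p = P_in/V_p = 58.435/120 = 0.487 A.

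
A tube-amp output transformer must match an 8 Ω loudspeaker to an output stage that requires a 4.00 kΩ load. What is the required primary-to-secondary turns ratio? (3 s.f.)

Z_p/Z_s = (N_p/N_s)², so N_p/N_s = √(4000/8) = √500 = 22.4.

N_p/N_s ≈ 22.4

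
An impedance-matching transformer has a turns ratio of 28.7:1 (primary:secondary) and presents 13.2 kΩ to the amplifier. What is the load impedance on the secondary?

Z_s ≈ 16.0 Ω

Z_s = Z_p/(N_p/N_s)² = 13200/28.7² = 16.0 Ω.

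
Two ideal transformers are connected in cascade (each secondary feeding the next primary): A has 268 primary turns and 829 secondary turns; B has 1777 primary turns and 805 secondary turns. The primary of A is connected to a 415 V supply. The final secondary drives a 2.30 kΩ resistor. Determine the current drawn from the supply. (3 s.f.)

Secondary of A: V = 415.00 × 829/268 = 1283.7 V.
Secondary of B: V = 1283.7 × 805/1777 = 581.54 V.
I_load = 581.54/2300 = 0.25284 A, so P_out = 581.54 × 0.25284 = 147.04 W.
All ideal ⇒ P_in = P_out, so I_supply = 147.04/415 = 0.354 A.

I_supply ≈ 0.354 A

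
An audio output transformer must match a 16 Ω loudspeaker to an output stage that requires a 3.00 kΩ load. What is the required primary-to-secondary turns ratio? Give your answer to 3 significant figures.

Z_p/Z_s = (N_p/N_s)², so N_p/N_s = √(3000/16) = √188 = 13.7.

N_p/N_s ≈ 13.7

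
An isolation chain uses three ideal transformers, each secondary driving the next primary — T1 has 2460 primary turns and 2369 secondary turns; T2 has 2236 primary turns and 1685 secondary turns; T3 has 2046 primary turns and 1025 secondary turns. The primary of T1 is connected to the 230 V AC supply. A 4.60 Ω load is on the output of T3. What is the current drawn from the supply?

After T1: V = 230.00 × 2369/2460 = 221.49 V.
After T2: V = 221.49 × 1685/2236 = 166.91 V.
After T3: V = 166.91 × 1025/2046 = 83.619 V.
I_load = 83.619/4.60 = 18.178 A, so P_out = 83.619 × 18.178 = 1520.0 W.
All ideal ⇒ P_in = P_out, so I_supply = 1520.0/230 = 6.61 A.

I_supply ≈ 6.61 A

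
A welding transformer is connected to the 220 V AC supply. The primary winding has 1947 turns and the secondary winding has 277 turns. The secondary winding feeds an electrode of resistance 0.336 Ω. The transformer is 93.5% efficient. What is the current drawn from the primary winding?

I_p ≈ 14.2 A

V_s = 220 × 277/1947 = 31.299 V.
I_s = V_s/R = 31.299/0.336 = 93.153 A.
P_out = V_s I_s = 31.299 × 93.153 = 2915.6 W.
P_in = P_out/η = 2915.6/0.935 = 3118.3 W.
I_p = P_in/V_p = 3118.3/220 = 14.2 A.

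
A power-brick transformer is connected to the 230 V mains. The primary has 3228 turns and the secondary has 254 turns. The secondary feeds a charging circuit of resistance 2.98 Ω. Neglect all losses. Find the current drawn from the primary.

I_p ≈ 0.478 A

V_s = V_p × N_s/N_p = 230 × 254/3228 = 18.098 V.
I_s = V_s/R = 18.098/2.98 = 6.0731 A.
For an ideal transformer I_p N_p = I_s N_s, so I_p = 6.0731 × 254/3228 = 0.478 A.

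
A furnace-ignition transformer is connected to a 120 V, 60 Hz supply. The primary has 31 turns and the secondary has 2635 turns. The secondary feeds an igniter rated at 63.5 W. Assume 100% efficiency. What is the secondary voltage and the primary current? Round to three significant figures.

V_s = V_p × N_s/N_p = 120 × 2635/31 = 10200 V.
I_s = P/V_s = 63.5/10200 = 0.0062255 A.
I_p = I_s × N_s/N_p = 0.0062255 × 2635/31 = 0.529 A.

V_s ≈ 10200 V, I_p ≈ 0.529 A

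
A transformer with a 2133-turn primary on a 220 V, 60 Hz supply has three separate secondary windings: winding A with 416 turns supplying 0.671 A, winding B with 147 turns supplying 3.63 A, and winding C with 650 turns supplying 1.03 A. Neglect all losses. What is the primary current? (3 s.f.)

V_A = 220 × 416/2133 = 42.907 V; V_B = 220 × 147/2133 = 15.162 V; V_C = 220 × 650/2133 = 67.042 V.
P_out = V_A I_A + V_B I_B + V_C I_C = 42.907×0.671 + 15.162×3.63 + 67.042×1.03 = 28.790 + 55.037 + 69.053 = 152.88 W.
Ideal ⇒ P_in = P_out, so I_p = P_out/V_p = 152.88/220 = 0.695 A.

I_p ≈ 0.695 A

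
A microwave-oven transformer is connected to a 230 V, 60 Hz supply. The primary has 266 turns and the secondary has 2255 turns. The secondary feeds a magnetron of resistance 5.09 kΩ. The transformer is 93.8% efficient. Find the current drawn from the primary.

V_s = 230 × 2255/266 = 1949.8 V.
I_s = V_s/R = 1949.8/5090 = 0.38307 A.
P_out = V_s I_s = 1949.8 × 0.38307 = 746.91 W.
P_in = P_out/η = 746.91/0.938 = 796.28 W.
I_p = P_in/V_p = 796.28/230 = 3.46 A.

I_p ≈ 3.46 A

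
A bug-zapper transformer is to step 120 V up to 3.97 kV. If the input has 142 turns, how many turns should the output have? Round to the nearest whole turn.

N_out = 4698 turns

N_out/N_in = V_out/V_in, so N_out = 142 × 3970/120 = 4697.8 ≈ 4698 turns.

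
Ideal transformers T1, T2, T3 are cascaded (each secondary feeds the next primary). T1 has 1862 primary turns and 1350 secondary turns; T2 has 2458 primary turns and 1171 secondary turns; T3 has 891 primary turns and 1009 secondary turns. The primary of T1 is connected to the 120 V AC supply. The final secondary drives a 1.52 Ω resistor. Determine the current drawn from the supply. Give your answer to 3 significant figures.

Secondary of T1: V = 120.00 × 1350/1862 = 87.003 V.
Secondary of T2: V = 87.003 × 1171/2458 = 41.449 V.
Secondary of T3: V = 41.449 × 1009/891 = 46.938 V.
I_load = 46.938/1.52 = 30.880 A, so P_out = 46.938 × 30.880 = 1449.5 W.
All ideal ⇒ P_in = P_out, so I_supply = 1449.5/120 = 12.1 A.

I_supply ≈ 12.1 A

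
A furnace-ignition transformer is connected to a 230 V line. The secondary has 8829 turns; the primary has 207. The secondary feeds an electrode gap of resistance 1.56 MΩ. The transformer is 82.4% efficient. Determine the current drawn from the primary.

V_s = 230 × 8829/207 = 9810.0 V.
I_s = V_s/R = 9810.0/(1.56×10^6) = 0.0062885 A.
P_out = V_s I_s = 9810.0 × 0.0062885 = 61.690 W.
P_in = P_out/η = 61.690/0.824 = 74.866 W.
I_p = P_in/V_p = 74.866/230 = 0.326 A.

I_p ≈ 0.326 A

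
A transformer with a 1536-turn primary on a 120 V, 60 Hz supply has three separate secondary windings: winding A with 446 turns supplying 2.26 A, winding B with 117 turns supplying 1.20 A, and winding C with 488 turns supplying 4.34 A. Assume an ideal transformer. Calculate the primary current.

V_A = 120 × 446/1536 = 34.844 V; V_B = 120 × 117/1536 = 9.1406 V; V_C = 120 × 488/1536 = 38.125 V.
P_out = V_A I_A + V_B I_B + V_C I_C = 34.844×2.26 + 9.1406×1.20 + 38.125×4.34 = 78.747 + 10.969 + 165.46 = 255.18 W.
Ideal ⇒ P_in = P_out, so I_p = P_out/V_p = 255.18/120 = 2.13 A.

I_p ≈ 2.13 A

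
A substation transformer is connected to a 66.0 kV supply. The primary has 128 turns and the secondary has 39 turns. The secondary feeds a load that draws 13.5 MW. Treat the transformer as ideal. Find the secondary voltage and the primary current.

V_s ≈ 20100 V, I_p ≈ 205 A

V_s = V_p × N_s/N_p = 66000 × 39/128 = 20109 V.
I_s = P/V_s = 1.35×10^7/20109 = 671.33 A.
I_p = I_s × N_s/N_p = 671.33 × 39/128 = 205 A.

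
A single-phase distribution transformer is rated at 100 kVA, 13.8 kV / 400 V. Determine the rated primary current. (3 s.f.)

I_p ≈ 7.25 A

I_p = S/V_p = 100000/13800 = 7.25 A.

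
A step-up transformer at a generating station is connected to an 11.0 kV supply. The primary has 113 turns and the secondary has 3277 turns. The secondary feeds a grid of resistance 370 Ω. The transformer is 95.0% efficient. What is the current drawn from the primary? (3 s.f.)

V_s = 11000 × 3277/113 = 319000 V.
I_s = V_s/R = 319000/370 = 862.16 A.
P_out = V_s I_s = 319000 × 862.16 = 2.7503×10^8 W.
P_in = P_out/η = 2.7503×10^8/0.950 = 2.8950×10^8 W.
I_p = P_in/V_p = 2.8950×10^8/11000 = 26300 A.

I_p ≈ 26300 A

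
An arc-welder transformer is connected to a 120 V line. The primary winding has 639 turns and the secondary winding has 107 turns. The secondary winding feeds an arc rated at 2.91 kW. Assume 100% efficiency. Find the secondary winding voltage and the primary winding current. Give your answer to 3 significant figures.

V_s ≈ 20.1 V, I_p ≈ 24.2 A

V_s = V_p × N_s/N_p = 120 × 107/639 = 20.094 V.
I_s = P/V_s = 2910/20.094 = 144.82 A.
I_p = I_s × N_s/N_p = 144.82 × 107/639 = 24.2 A.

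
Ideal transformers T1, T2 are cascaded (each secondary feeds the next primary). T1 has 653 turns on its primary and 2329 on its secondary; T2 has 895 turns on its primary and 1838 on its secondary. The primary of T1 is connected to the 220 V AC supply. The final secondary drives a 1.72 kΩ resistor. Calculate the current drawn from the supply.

I_supply ≈ 6.86 A

Secondary of T1: V = 220.00 × 2329/653 = 784.66 V.
Secondary of T2: V = 784.66 × 1838/895 = 1611.4 V.
I_load = 1611.4/1720 = 0.93686 A, so P_out = 1611.4 × 0.93686 = 1509.6 W.
All ideal ⇒ P_in = P_out, so I_supply = 1509.6/220 = 6.86 A.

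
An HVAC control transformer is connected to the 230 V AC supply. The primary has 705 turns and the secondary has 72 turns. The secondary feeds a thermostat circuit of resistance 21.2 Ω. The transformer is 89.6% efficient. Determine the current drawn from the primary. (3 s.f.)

I_p ≈ 0.126 A

V_s = 230 × 72/705 = 23.489 V.
I_s = V_s/R = 23.489/21.2 = 1.1080 A.
P_out = V_s I_s = 23.489 × 1.1080 = 26.026 W.
P_in = P_out/η = 26.026/0.896 = 29.047 W.
I_p = P_in/V_p = 29.047/230 = 0.126 A.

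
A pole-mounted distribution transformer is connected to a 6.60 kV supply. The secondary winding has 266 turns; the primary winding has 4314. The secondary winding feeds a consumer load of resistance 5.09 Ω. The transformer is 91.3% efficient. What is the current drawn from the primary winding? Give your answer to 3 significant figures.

V_s = 6600 × 266/4314 = 406.95 V.
I_s = V_s/R = 406.95/5.09 = 79.952 A.
P_out = V_s I_s = 406.95 × 79.952 = 32537 W.
P_in = P_out/η = 32537/0.913 = 35637 W.
I_p = P_in/V_p = 35637/6600 = 5.40 A.

I_p ≈ 5.40 A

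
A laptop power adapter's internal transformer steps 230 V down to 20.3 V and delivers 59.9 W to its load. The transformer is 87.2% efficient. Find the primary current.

I_p ≈ 0.299 A

P_in = P_out/η = 59.9/0.872 = 68.693 W.
I_p = P_in/V_p = 68.693/230 = 0.299 A.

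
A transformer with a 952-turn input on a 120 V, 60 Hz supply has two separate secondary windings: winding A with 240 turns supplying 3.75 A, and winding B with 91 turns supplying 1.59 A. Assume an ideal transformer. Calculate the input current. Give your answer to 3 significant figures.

V_A = 120 × 240/952 = 30.252 V; V_B = 120 × 91/952 = 11.471 V.
P_out = V_A I_A + V_B I_B = 30.252×3.75 + 11.471×1.59 = 113.45 + 18.238 = 131.68 W.
Ideal ⇒ P_in = P_out, so I_in = P_out/V_in = 131.68/120 = 1.10 A.

I_in ≈ 1.10 A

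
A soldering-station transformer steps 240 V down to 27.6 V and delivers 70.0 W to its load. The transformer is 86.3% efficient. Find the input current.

I_in ≈ 0.338 A

P_in = P_out/η = 70.0/0.863 = 81.112 W.
I_in = P_in/V_in = 81.112/240 = 0.338 A.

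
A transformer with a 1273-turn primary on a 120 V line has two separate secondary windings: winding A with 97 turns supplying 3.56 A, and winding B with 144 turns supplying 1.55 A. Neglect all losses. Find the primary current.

V_A = 120 × 97/1273 = 9.1438 V; V_B = 120 × 144/1273 = 13.574 V.
P_out = V_A I_A + V_B I_B = 9.1438×3.56 + 13.574×1.55 = 32.552 + 21.040 = 53.592 W.
Ideal ⇒ P_in = P_out, so I_p = P_out/V_p = 53.592/120 = 0.447 A.

I_p ≈ 0.447 A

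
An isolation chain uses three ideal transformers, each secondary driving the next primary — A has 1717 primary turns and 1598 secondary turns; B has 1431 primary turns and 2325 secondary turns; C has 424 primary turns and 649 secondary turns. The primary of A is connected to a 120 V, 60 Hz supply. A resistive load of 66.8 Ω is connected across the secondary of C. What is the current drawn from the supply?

Secondary of A: V = 120.00 × 1598/1717 = 111.68 V.
Secondary of B: V = 111.68 × 2325/1431 = 181.46 V.
Secondary of C: V = 181.46 × 649/424 = 277.75 V.
I_load = 277.75/66.8 = 4.1579 A, so P_out = 277.75 × 4.1579 = 1154.8 W.
All ideal ⇒ P_in = P_out, so I_supply = 1154.8/120 = 9.62 A.

I_supply ≈ 9.62 A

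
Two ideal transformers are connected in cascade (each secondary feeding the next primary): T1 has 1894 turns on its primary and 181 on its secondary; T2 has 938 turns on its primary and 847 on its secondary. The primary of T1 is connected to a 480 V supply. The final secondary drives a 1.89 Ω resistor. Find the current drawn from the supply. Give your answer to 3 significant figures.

Secondary of T1: V = 480.00 × 181/1894 = 45.871 V.
Secondary of T2: V = 45.871 × 847/938 = 41.421 V.
I_load = 41.421/1.89 = 21.916 A, so P_out = 41.421 × 21.916 = 907.78 W.
All ideal ⇒ P_in = P_out, so I_supply = 907.78/480 = 1.89 A.

I_supply ≈ 1.89 A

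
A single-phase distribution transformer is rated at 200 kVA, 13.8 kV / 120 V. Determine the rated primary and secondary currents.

I_p ≈ 14.5 A, I_s ≈ 1670 A

I_p = S/V_p = 200000/13800 = 14.5 A.
I_s = S/V_s = 200000/120 = 1670 A.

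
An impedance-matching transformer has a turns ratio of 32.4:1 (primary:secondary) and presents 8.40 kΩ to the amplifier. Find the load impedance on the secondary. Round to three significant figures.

Z_s = Z_p/(N_p/N_s)² = 8400/32.4² = 8.00 Ω.

Z_s ≈ 8.00 Ω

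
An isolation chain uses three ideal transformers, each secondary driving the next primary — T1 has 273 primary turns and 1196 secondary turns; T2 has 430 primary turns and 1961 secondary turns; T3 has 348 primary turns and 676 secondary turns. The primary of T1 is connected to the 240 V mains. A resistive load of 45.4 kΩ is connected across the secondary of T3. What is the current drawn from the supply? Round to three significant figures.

I_supply ≈ 7.96 A

Secondary of T1: V = 240.00 × 1196/273 = 1051.4 V.
Secondary of T2: V = 1051.4 × 1961/430 = 4795.0 V.
Secondary of T3: V = 4795.0 × 676/348 = 9314.4 V.
I_load = 9314.4/45400 = 0.20516 A, so P_out = 9314.4 × 0.20516 = 1911.0 W.
All ideal ⇒ P_in = P_out, so I_supply = 1911.0/240 = 7.96 A.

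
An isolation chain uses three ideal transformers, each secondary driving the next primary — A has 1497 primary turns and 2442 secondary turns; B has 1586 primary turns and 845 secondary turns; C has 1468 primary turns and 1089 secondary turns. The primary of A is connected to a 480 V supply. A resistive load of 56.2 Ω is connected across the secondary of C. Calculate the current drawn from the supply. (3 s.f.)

After A: V = 480.00 × 2442/1497 = 783.01 V.
After B: V = 783.01 × 845/1586 = 417.18 V.
After C: V = 417.18 × 1089/1468 = 309.47 V.
I_load = 309.47/56.2 = 5.5066 A, so P_out = 309.47 × 5.5066 = 1704.1 W.
All ideal ⇒ P_in = P_out, so I_supply = 1704.1/480 = 3.55 A.

I_supply ≈ 3.55 A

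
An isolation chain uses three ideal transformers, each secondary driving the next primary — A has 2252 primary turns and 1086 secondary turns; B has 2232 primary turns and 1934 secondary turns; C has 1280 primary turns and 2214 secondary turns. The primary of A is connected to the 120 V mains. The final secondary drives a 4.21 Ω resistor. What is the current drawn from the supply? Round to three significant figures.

After A: V = 120.00 × 1086/2252 = 57.869 V.
After B: V = 57.869 × 1934/2232 = 50.142 V.
After C: V = 50.142 × 2214/1280 = 86.731 V.
I_load = 86.731/4.21 = 20.601 A, so P_out = 86.731 × 20.601 = 1786.7 W.
All ideal ⇒ P_in = P_out, so I_supply = 1786.7/120 = 14.9 A.

I_supply ≈ 14.9 A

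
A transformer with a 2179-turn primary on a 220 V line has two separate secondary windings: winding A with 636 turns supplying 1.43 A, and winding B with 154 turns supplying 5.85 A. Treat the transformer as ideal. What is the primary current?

V_A = 220 × 636/2179 = 64.213 V; V_B = 220 × 154/2179 = 15.548 V.
P_out = V_A I_A + V_B I_B = 64.213×1.43 + 15.548×5.85 = 91.825 + 90.958 = 182.78 W.
Ideal ⇒ P_in = P_out, so I_p = P_out/V_p = 182.78/220 = 0.831 A.

I_p ≈ 0.831 A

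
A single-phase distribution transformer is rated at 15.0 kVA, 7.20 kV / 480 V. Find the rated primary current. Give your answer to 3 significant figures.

I_p ≈ 2.08 A

I_p = S/V_p = 15000/7200 = 2.08 A.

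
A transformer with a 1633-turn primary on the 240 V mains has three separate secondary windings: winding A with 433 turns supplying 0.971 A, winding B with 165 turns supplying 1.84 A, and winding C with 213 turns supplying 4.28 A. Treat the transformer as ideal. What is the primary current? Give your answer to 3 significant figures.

V_A = 240 × 433/1633 = 63.637 V; V_B = 240 × 165/1633 = 24.250 V; V_C = 240 × 213/1633 = 31.304 V.
P_out = V_A I_A + V_B I_B + V_C I_C = 63.637×0.971 + 24.250×1.84 + 31.304×4.28 = 61.792 + 44.620 + 133.98 = 240.39 W.
Ideal ⇒ P_in = P_out, so I_p = P_out/V_p = 240.39/240 = 1.00 A.

I_p ≈ 1.00 A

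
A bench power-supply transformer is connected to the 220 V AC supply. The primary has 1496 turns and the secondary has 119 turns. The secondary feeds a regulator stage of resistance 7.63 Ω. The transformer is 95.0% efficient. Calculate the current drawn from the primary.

I_p ≈ 0.192 A

V_s = 220 × 119/1496 = 17.500 V.
I_s = V_s/R = 17.500/7.63 = 2.2936 A.
P_out = V_s I_s = 17.500 × 2.2936 = 40.138 W.
P_in = P_out/η = 40.138/0.950 = 42.250 W.
I_p = P_in/V_p = 42.250/220 = 0.192 A.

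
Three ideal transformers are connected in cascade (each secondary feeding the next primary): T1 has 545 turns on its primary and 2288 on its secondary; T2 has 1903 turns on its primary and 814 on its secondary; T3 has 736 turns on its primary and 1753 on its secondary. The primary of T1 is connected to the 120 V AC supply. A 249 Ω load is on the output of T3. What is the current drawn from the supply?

I_supply ≈ 8.82 A

After T1: V = 120.00 × 2288/545 = 503.78 V.
After T2: V = 503.78 × 814/1903 = 215.49 V.
After T3: V = 215.49 × 1753/736 = 513.25 V.
I_load = 513.25/249 = 2.0613 A, so P_out = 513.25 × 2.0613 = 1057.9 W.
All ideal ⇒ P_in = P_out, so I_supply = 1057.9/120 = 8.82 A.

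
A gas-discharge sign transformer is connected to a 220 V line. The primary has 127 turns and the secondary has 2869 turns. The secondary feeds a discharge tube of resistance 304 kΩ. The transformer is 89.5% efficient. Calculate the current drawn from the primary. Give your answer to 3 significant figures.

I_p ≈ 0.413 A

V_s = 220 × 2869/127 = 4969.9 V.
I_s = V_s/R = 4969.9/304000 = 0.016348 A.
P_out = V_s I_s = 4969.9 × 0.016348 = 81.250 W.
P_in = P_out/η = 81.250/0.895 = 90.783 W.
I_p = P_in/V_p = 90.783/220 = 0.413 A.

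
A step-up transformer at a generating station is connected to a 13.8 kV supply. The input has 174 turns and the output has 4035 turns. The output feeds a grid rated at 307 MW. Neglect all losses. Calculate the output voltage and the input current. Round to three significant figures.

V_out ≈ 320000 V, I_in ≈ 22200 A

V_out = V_in × N_out/N_in = 13800 × 4035/174 = 320020 V.
I_out = P/V_out = 3.07×10^8/320020 = 959.32 A.
I_in = I_out × N_out/N_in = 959.32 × 4035/174 = 22200 A.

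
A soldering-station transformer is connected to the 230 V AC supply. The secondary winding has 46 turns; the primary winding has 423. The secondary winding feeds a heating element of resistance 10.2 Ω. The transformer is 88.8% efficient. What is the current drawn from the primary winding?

I_p ≈ 0.300 A

V_s = 230 × 46/423 = 25.012 V.
I_s = V_s/R = 25.012/10.2 = 2.4521 A.
P_out = V_s I_s = 25.012 × 2.4521 = 61.332 W.
P_in = P_out/η = 61.332/0.888 = 69.068 W.
I_p = P_in/V_p = 69.068/230 = 0.300 A.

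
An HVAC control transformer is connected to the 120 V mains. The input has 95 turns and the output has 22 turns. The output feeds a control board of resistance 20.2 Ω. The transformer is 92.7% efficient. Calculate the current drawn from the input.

I_in ≈ 0.344 A

V_out = 120 × 22/95 = 27.789 V.
I_out = V_out/R = 27.789/20.2 = 1.3757 A.
P_out = V_out I_out = 27.789 × 1.3757 = 38.230 W.
P_in = P_out/η = 38.230/0.927 = 41.241 W.
I_in = P_in/V_in = 41.241/120 = 0.344 A.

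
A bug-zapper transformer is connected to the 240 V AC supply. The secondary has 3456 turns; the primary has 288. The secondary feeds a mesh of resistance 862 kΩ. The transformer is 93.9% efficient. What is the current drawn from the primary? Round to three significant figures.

I_p ≈ 0.0427 A

V_s = 240 × 3456/288 = 2880.0 V.
I_s = V_s/R = 2880.0/862000 = 0.0033411 A.
P_out = V_s I_s = 2880.0 × 0.0033411 = 9.6223 W.
P_in = P_out/η = 9.6223/0.939 = 10.247 W.
I_p = P_in/V_p = 10.247/240 = 0.0427 A.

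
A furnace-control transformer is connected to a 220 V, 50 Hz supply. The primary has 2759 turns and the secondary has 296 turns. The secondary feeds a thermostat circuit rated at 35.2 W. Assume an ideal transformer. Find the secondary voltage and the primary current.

V_s ≈ 23.6 V, I_p ≈ 0.160 A

V_s = V_p × N_s/N_p = 220 × 296/2759 = 23.603 V.
I_s = P/V_s = 35.2/23.603 = 1.4914 A.
I_p = I_s × N_s/N_p = 1.4914 × 296/2759 = 0.160 A.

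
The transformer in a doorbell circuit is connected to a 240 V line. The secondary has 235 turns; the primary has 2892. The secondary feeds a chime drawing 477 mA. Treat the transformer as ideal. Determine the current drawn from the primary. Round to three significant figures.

For an ideal transformer I_p N_p = I_s N_s, so I_p = 0.477 × 235/2892 = 0.0388 A.

I_p ≈ 0.0388 A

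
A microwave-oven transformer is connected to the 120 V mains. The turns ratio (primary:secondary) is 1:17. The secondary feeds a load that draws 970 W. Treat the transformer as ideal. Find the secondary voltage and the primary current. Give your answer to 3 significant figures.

V_s ≈ 2040 V, I_p ≈ 8.08 A

V_s = V_p × N_s/N_p = 120 × 17/1 = 2040.0 V.
I_s = P/V_s = 970/2040.0 = 0.47549 A.
I_p = I_s × N_s/N_p = 0.47549 × 17/1 = 8.08 A.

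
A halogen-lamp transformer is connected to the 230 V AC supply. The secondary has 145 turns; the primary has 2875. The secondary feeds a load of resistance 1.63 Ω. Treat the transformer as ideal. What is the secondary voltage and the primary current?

V_s = V_p × N_s/N_p = 230 × 145/2875 = 11.600 V.
I_s = V_s/R = 11.600/1.63 = 7.1166 A.
I_p = I_s × N_s/N_p = 7.1166 × 145/2875 = 0.359 A.

V_s ≈ 11.6 V, I_p ≈ 0.359 A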